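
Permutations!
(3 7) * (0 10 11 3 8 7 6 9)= (0 10 11 3 6 9)(7 8)= [10, 1, 2, 6, 4, 5, 9, 8, 7, 0, 11, 3]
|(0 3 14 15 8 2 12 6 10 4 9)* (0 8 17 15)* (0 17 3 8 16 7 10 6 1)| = 20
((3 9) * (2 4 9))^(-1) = [0, 1, 3, 9, 2, 5, 6, 7, 8, 4] = (2 3 9 4)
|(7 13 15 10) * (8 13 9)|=|(7 9 8 13 15 10)|=6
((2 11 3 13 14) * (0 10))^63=(0 10)(2 13 11 14 3)=[10, 1, 13, 2, 4, 5, 6, 7, 8, 9, 0, 14, 12, 11, 3]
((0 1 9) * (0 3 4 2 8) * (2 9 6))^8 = [2, 8, 1, 9, 3, 5, 0, 7, 6, 4] = (0 2 1 8 6)(3 9 4)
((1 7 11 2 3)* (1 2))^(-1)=[0, 11, 3, 2, 4, 5, 6, 1, 8, 9, 10, 7]=(1 11 7)(2 3)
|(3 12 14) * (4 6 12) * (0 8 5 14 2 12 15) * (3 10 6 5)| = |(0 8 3 4 5 14 10 6 15)(2 12)| = 18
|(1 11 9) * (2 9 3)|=|(1 11 3 2 9)|=5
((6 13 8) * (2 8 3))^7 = (2 6 3 8 13) = [0, 1, 6, 8, 4, 5, 3, 7, 13, 9, 10, 11, 12, 2]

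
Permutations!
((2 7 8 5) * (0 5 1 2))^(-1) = (0 5)(1 8 7 2) = [5, 8, 1, 3, 4, 0, 6, 2, 7]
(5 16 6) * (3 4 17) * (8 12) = [0, 1, 2, 4, 17, 16, 5, 7, 12, 9, 10, 11, 8, 13, 14, 15, 6, 3] = (3 4 17)(5 16 6)(8 12)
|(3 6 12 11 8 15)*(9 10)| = |(3 6 12 11 8 15)(9 10)| = 6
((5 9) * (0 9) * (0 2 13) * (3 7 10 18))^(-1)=(0 13 2 5 9)(3 18 10 7)=[13, 1, 5, 18, 4, 9, 6, 3, 8, 0, 7, 11, 12, 2, 14, 15, 16, 17, 10]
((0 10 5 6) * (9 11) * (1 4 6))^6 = [0, 1, 2, 3, 4, 5, 6, 7, 8, 9, 10, 11] = (11)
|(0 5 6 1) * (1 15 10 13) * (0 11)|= |(0 5 6 15 10 13 1 11)|= 8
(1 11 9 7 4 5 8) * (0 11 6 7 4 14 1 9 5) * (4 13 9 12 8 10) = (0 11 5 10 4)(1 6 7 14)(8 12)(9 13) = [11, 6, 2, 3, 0, 10, 7, 14, 12, 13, 4, 5, 8, 9, 1]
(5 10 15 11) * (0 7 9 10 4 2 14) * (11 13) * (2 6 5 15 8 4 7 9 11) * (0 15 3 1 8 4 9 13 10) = (0 13 2 14 15 10 4 6 5 7 11 3 1 8 9) = [13, 8, 14, 1, 6, 7, 5, 11, 9, 0, 4, 3, 12, 2, 15, 10]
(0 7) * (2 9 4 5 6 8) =(0 7)(2 9 4 5 6 8) =[7, 1, 9, 3, 5, 6, 8, 0, 2, 4]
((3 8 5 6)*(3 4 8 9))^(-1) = (3 9)(4 6 5 8) = [0, 1, 2, 9, 6, 8, 5, 7, 4, 3]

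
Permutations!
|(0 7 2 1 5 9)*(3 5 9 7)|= |(0 3 5 7 2 1 9)|= 7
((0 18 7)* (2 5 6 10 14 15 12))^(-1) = (0 7 18)(2 12 15 14 10 6 5) = [7, 1, 12, 3, 4, 2, 5, 18, 8, 9, 6, 11, 15, 13, 10, 14, 16, 17, 0]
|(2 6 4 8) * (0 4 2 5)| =|(0 4 8 5)(2 6)| =4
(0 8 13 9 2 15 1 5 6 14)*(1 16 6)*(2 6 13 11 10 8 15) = (0 15 16 13 9 6 14)(1 5)(8 11 10) = [15, 5, 2, 3, 4, 1, 14, 7, 11, 6, 8, 10, 12, 9, 0, 16, 13]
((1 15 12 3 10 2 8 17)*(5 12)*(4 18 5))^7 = (1 10 18 17 3 4 8 12 15 2 5) = [0, 10, 5, 4, 8, 1, 6, 7, 12, 9, 18, 11, 15, 13, 14, 2, 16, 3, 17]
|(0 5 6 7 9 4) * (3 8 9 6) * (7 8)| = 8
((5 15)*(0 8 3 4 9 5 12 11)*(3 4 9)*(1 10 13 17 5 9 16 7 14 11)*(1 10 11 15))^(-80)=(0 13 7)(1 12 3)(4 5 15)(8 17 14)(10 16 11)=[13, 12, 2, 1, 5, 15, 6, 0, 17, 9, 16, 10, 3, 7, 8, 4, 11, 14]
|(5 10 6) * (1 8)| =6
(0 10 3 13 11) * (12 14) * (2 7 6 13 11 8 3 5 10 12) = (0 12 14 2 7 6 13 8 3 11)(5 10) = [12, 1, 7, 11, 4, 10, 13, 6, 3, 9, 5, 0, 14, 8, 2]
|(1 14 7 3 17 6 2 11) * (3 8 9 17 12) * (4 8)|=|(1 14 7 4 8 9 17 6 2 11)(3 12)|=10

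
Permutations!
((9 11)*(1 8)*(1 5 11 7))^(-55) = (1 7 9 11 5 8) = [0, 7, 2, 3, 4, 8, 6, 9, 1, 11, 10, 5]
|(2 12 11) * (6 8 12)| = |(2 6 8 12 11)| = 5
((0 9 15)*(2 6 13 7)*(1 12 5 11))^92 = [15, 1, 2, 3, 4, 5, 6, 7, 8, 0, 10, 11, 12, 13, 14, 9] = (0 15 9)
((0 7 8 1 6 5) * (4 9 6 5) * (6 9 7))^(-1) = (9)(0 5 1 8 7 4 6) = [5, 8, 2, 3, 6, 1, 0, 4, 7, 9]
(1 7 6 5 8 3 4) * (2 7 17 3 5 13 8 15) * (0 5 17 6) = (0 5 15 2 7)(1 6 13 8 17 3 4) = [5, 6, 7, 4, 1, 15, 13, 0, 17, 9, 10, 11, 12, 8, 14, 2, 16, 3]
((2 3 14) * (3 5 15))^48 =(2 3 5 14 15) =[0, 1, 3, 5, 4, 14, 6, 7, 8, 9, 10, 11, 12, 13, 15, 2]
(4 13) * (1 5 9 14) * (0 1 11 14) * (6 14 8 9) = (0 1 5 6 14 11 8 9)(4 13) = [1, 5, 2, 3, 13, 6, 14, 7, 9, 0, 10, 8, 12, 4, 11]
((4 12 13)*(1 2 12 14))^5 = (1 14 4 13 12 2) = [0, 14, 1, 3, 13, 5, 6, 7, 8, 9, 10, 11, 2, 12, 4]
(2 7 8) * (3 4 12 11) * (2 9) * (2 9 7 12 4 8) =(2 12 11 3 8 7) =[0, 1, 12, 8, 4, 5, 6, 2, 7, 9, 10, 3, 11]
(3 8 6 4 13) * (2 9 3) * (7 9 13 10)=(2 13)(3 8 6 4 10 7 9)=[0, 1, 13, 8, 10, 5, 4, 9, 6, 3, 7, 11, 12, 2]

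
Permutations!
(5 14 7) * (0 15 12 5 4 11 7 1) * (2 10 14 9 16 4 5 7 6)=(0 15 12 7 5 9 16 4 11 6 2 10 14 1)=[15, 0, 10, 3, 11, 9, 2, 5, 8, 16, 14, 6, 7, 13, 1, 12, 4]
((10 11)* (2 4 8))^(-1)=(2 8 4)(10 11)=[0, 1, 8, 3, 2, 5, 6, 7, 4, 9, 11, 10]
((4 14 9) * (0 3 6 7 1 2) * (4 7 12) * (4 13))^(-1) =(0 2 1 7 9 14 4 13 12 6 3) =[2, 7, 1, 0, 13, 5, 3, 9, 8, 14, 10, 11, 6, 12, 4]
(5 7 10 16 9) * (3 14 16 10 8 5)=(3 14 16 9)(5 7 8)=[0, 1, 2, 14, 4, 7, 6, 8, 5, 3, 10, 11, 12, 13, 16, 15, 9]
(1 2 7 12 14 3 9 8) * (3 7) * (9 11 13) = (1 2 3 11 13 9 8)(7 12 14) = [0, 2, 3, 11, 4, 5, 6, 12, 1, 8, 10, 13, 14, 9, 7]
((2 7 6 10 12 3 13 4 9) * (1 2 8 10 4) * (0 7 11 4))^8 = [6, 3, 13, 10, 2, 5, 7, 0, 4, 11, 9, 1, 8, 12] = (0 6 7)(1 3 10 9 11)(2 13 12 8 4)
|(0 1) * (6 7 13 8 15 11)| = 6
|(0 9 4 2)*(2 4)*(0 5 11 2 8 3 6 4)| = |(0 9 8 3 6 4)(2 5 11)| = 6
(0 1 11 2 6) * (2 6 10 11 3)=[1, 3, 10, 2, 4, 5, 0, 7, 8, 9, 11, 6]=(0 1 3 2 10 11 6)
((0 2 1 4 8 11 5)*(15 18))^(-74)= (18)(0 4 5 1 11 2 8)= [4, 11, 8, 3, 5, 1, 6, 7, 0, 9, 10, 2, 12, 13, 14, 15, 16, 17, 18]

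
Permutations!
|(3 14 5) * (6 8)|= 6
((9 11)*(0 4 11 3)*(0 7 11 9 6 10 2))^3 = (0 3 6)(2 9 11)(4 7 10) = [3, 1, 9, 6, 7, 5, 0, 10, 8, 11, 4, 2]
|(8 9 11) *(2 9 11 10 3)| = |(2 9 10 3)(8 11)| = 4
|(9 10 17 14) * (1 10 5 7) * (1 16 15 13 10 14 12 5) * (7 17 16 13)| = |(1 14 9)(5 17 12)(7 13 10 16 15)| = 15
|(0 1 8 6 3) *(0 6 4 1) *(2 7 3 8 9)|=|(1 9 2 7 3 6 8 4)|=8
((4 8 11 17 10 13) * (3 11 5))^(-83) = (3 4 17 5 13 11 8 10) = [0, 1, 2, 4, 17, 13, 6, 7, 10, 9, 3, 8, 12, 11, 14, 15, 16, 5]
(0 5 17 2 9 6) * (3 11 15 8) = (0 5 17 2 9 6)(3 11 15 8) = [5, 1, 9, 11, 4, 17, 0, 7, 3, 6, 10, 15, 12, 13, 14, 8, 16, 2]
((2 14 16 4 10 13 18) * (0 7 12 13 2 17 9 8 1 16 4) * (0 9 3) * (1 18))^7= (0 8 13 3 9 12 17 16 7 18 1)(2 10 4 14)= [8, 0, 10, 9, 14, 5, 6, 18, 13, 12, 4, 11, 17, 3, 2, 15, 7, 16, 1]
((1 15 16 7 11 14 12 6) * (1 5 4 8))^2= [0, 16, 2, 3, 1, 8, 4, 14, 15, 9, 10, 12, 5, 13, 6, 7, 11]= (1 16 11 12 5 8 15 7 14 6 4)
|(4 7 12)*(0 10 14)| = |(0 10 14)(4 7 12)| = 3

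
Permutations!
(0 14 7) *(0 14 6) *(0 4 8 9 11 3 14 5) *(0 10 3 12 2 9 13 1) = (0 6 4 8 13 1)(2 9 11 12)(3 14 7 5 10) = [6, 0, 9, 14, 8, 10, 4, 5, 13, 11, 3, 12, 2, 1, 7]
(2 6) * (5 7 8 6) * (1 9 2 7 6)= (1 9 2 5 6 7 8)= [0, 9, 5, 3, 4, 6, 7, 8, 1, 2]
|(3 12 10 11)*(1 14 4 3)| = |(1 14 4 3 12 10 11)| = 7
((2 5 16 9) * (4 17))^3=[0, 1, 9, 3, 17, 2, 6, 7, 8, 16, 10, 11, 12, 13, 14, 15, 5, 4]=(2 9 16 5)(4 17)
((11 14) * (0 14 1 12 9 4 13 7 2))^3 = [1, 4, 11, 3, 2, 5, 6, 14, 8, 7, 10, 9, 13, 0, 12] = (0 1 4 2 11 9 7 14 12 13)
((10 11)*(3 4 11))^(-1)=[0, 1, 2, 10, 3, 5, 6, 7, 8, 9, 11, 4]=(3 10 11 4)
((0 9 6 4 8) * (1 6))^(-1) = [8, 9, 2, 3, 6, 5, 1, 7, 4, 0] = (0 8 4 6 1 9)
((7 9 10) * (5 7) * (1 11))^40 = (11) = [0, 1, 2, 3, 4, 5, 6, 7, 8, 9, 10, 11]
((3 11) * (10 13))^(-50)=(13)=[0, 1, 2, 3, 4, 5, 6, 7, 8, 9, 10, 11, 12, 13]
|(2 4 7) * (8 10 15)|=3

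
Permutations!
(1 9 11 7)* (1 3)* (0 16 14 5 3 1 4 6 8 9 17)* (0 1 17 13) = [16, 13, 2, 4, 6, 3, 8, 17, 9, 11, 10, 7, 12, 0, 5, 15, 14, 1] = (0 16 14 5 3 4 6 8 9 11 7 17 1 13)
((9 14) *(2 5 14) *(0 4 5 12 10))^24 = [0, 1, 2, 3, 4, 5, 6, 7, 8, 9, 10, 11, 12, 13, 14] = (14)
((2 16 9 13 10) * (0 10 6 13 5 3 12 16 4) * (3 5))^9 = (0 10 2 4)(3 12 16 9)(6 13) = [10, 1, 4, 12, 0, 5, 13, 7, 8, 3, 2, 11, 16, 6, 14, 15, 9]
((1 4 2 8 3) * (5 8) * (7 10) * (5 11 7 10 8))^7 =(11) =[0, 1, 2, 3, 4, 5, 6, 7, 8, 9, 10, 11]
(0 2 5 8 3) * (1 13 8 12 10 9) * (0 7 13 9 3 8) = (0 2 5 12 10 3 7 13)(1 9) = [2, 9, 5, 7, 4, 12, 6, 13, 8, 1, 3, 11, 10, 0]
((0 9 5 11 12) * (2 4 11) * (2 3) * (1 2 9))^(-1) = (0 12 11 4 2 1)(3 5 9) = [12, 0, 1, 5, 2, 9, 6, 7, 8, 3, 10, 4, 11]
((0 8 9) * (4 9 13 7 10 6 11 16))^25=(0 6)(4 7)(8 11)(9 10)(13 16)=[6, 1, 2, 3, 7, 5, 0, 4, 11, 10, 9, 8, 12, 16, 14, 15, 13]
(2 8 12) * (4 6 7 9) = (2 8 12)(4 6 7 9) = [0, 1, 8, 3, 6, 5, 7, 9, 12, 4, 10, 11, 2]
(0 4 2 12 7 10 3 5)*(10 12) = (0 4 2 10 3 5)(7 12) = [4, 1, 10, 5, 2, 0, 6, 12, 8, 9, 3, 11, 7]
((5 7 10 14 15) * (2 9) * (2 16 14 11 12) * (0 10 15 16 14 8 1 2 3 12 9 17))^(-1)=(0 17 2 1 8 16 14 9 11 10)(3 12)(5 15 7)=[17, 8, 1, 12, 4, 15, 6, 5, 16, 11, 0, 10, 3, 13, 9, 7, 14, 2]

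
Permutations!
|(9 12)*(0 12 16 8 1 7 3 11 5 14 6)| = 12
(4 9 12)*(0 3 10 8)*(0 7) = (0 3 10 8 7)(4 9 12) = [3, 1, 2, 10, 9, 5, 6, 0, 7, 12, 8, 11, 4]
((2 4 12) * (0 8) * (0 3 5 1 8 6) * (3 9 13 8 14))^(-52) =(14)(2 12 4)(8 13 9) =[0, 1, 12, 3, 2, 5, 6, 7, 13, 8, 10, 11, 4, 9, 14]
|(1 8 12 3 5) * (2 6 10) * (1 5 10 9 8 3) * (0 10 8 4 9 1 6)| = |(0 10 2)(1 3 8 12 6)(4 9)| = 30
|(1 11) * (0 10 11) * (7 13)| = 4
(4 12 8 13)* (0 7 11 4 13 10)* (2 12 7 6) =[6, 1, 12, 3, 7, 5, 2, 11, 10, 9, 0, 4, 8, 13] =(13)(0 6 2 12 8 10)(4 7 11)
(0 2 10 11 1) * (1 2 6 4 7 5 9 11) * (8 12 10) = (0 6 4 7 5 9 11 2 8 12 10 1) = [6, 0, 8, 3, 7, 9, 4, 5, 12, 11, 1, 2, 10]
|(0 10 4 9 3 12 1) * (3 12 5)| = |(0 10 4 9 12 1)(3 5)| = 6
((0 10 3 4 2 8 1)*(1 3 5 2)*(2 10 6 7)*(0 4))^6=(10)=[0, 1, 2, 3, 4, 5, 6, 7, 8, 9, 10]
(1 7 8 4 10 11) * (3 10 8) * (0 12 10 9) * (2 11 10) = (0 12 2 11 1 7 3 9)(4 8) = [12, 7, 11, 9, 8, 5, 6, 3, 4, 0, 10, 1, 2]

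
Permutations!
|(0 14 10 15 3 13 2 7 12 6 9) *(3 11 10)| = 9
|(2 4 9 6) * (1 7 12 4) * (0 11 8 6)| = 10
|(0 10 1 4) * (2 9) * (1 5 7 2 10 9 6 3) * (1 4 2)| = |(0 9 10 5 7 1 2 6 3 4)| = 10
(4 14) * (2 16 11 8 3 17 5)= [0, 1, 16, 17, 14, 2, 6, 7, 3, 9, 10, 8, 12, 13, 4, 15, 11, 5]= (2 16 11 8 3 17 5)(4 14)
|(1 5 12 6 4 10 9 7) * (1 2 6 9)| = |(1 5 12 9 7 2 6 4 10)| = 9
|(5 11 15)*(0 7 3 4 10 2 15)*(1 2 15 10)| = 10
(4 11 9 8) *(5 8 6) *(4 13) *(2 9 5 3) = (2 9 6 3)(4 11 5 8 13) = [0, 1, 9, 2, 11, 8, 3, 7, 13, 6, 10, 5, 12, 4]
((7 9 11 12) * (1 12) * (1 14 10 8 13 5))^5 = (1 14)(5 11)(7 8)(9 13)(10 12) = [0, 14, 2, 3, 4, 11, 6, 8, 7, 13, 12, 5, 10, 9, 1]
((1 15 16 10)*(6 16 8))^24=(16)=[0, 1, 2, 3, 4, 5, 6, 7, 8, 9, 10, 11, 12, 13, 14, 15, 16]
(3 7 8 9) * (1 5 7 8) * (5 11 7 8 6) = (1 11 7)(3 6 5 8 9) = [0, 11, 2, 6, 4, 8, 5, 1, 9, 3, 10, 7]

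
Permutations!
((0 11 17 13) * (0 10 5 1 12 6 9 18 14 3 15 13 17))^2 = (1 6 18 3 13 5 12 9 14 15 10) = [0, 6, 2, 13, 4, 12, 18, 7, 8, 14, 1, 11, 9, 5, 15, 10, 16, 17, 3]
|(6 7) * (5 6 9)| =|(5 6 7 9)| =4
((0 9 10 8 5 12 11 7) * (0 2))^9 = (12) = [0, 1, 2, 3, 4, 5, 6, 7, 8, 9, 10, 11, 12]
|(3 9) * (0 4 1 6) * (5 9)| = 12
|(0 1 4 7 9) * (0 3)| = |(0 1 4 7 9 3)| = 6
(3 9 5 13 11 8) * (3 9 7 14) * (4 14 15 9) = (3 7 15 9 5 13 11 8 4 14) = [0, 1, 2, 7, 14, 13, 6, 15, 4, 5, 10, 8, 12, 11, 3, 9]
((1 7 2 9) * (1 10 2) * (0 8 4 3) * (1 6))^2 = (0 4)(1 6 7)(2 10 9)(3 8) = [4, 6, 10, 8, 0, 5, 7, 1, 3, 2, 9]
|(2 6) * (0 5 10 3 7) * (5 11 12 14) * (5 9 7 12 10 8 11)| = |(0 5 8 11 10 3 12 14 9 7)(2 6)| = 10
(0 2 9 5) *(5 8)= (0 2 9 8 5)= [2, 1, 9, 3, 4, 0, 6, 7, 5, 8]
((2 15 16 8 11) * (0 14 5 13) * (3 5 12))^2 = (0 12 5)(2 16 11 15 8)(3 13 14) = [12, 1, 16, 13, 4, 0, 6, 7, 2, 9, 10, 15, 5, 14, 3, 8, 11]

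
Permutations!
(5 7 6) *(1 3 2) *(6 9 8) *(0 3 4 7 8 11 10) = (0 3 2 1 4 7 9 11 10)(5 8 6) = [3, 4, 1, 2, 7, 8, 5, 9, 6, 11, 0, 10]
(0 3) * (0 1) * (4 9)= (0 3 1)(4 9)= [3, 0, 2, 1, 9, 5, 6, 7, 8, 4]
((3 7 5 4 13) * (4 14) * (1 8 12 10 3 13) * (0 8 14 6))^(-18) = (14)(0 5 3 12)(6 7 10 8) = [5, 1, 2, 12, 4, 3, 7, 10, 6, 9, 8, 11, 0, 13, 14]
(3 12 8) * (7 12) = (3 7 12 8) = [0, 1, 2, 7, 4, 5, 6, 12, 3, 9, 10, 11, 8]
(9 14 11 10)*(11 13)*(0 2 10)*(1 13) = (0 2 10 9 14 1 13 11) = [2, 13, 10, 3, 4, 5, 6, 7, 8, 14, 9, 0, 12, 11, 1]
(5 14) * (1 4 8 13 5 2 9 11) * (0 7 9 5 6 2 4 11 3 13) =(0 7 9 3 13 6 2 5 14 4 8)(1 11) =[7, 11, 5, 13, 8, 14, 2, 9, 0, 3, 10, 1, 12, 6, 4]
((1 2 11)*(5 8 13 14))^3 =(5 14 13 8) =[0, 1, 2, 3, 4, 14, 6, 7, 5, 9, 10, 11, 12, 8, 13]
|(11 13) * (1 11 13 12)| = 3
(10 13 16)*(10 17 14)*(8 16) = (8 16 17 14 10 13) = [0, 1, 2, 3, 4, 5, 6, 7, 16, 9, 13, 11, 12, 8, 10, 15, 17, 14]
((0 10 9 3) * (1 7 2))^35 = (0 3 9 10)(1 2 7) = [3, 2, 7, 9, 4, 5, 6, 1, 8, 10, 0]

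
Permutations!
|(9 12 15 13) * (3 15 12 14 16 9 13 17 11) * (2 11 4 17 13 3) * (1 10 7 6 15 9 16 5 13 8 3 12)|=|(1 10 7 6 15 8 3 9 14 5 13 12)(2 11)(4 17)|=12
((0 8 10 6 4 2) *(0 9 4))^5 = (0 8 10 6)(2 4 9) = [8, 1, 4, 3, 9, 5, 0, 7, 10, 2, 6]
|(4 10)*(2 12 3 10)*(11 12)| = |(2 11 12 3 10 4)| = 6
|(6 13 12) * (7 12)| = |(6 13 7 12)| = 4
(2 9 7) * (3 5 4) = (2 9 7)(3 5 4) = [0, 1, 9, 5, 3, 4, 6, 2, 8, 7]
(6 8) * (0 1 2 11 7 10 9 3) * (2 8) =(0 1 8 6 2 11 7 10 9 3) =[1, 8, 11, 0, 4, 5, 2, 10, 6, 3, 9, 7]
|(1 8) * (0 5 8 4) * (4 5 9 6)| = |(0 9 6 4)(1 5 8)| = 12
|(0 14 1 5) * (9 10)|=|(0 14 1 5)(9 10)|=4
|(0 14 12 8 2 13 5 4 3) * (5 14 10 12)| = 10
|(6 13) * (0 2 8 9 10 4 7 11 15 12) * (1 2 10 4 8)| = 18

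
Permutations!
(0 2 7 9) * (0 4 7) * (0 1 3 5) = (0 2 1 3 5)(4 7 9) = [2, 3, 1, 5, 7, 0, 6, 9, 8, 4]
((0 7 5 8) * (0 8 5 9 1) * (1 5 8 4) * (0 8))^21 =(0 7 9 5) =[7, 1, 2, 3, 4, 0, 6, 9, 8, 5]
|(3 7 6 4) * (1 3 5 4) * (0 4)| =|(0 4 5)(1 3 7 6)| =12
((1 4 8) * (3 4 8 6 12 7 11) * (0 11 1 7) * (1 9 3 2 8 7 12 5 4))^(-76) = (0 12 8 2 11)(4 5 6) = [12, 1, 11, 3, 5, 6, 4, 7, 2, 9, 10, 0, 8]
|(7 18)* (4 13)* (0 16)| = 2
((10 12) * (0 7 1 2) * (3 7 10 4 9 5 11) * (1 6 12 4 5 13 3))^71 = (0 7 2 3 1 13 11 9 5 4 12 10 6) = [7, 13, 3, 1, 12, 4, 0, 2, 8, 5, 6, 9, 10, 11]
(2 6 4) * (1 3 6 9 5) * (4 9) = (1 3 6 9 5)(2 4) = [0, 3, 4, 6, 2, 1, 9, 7, 8, 5]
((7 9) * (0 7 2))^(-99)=[7, 1, 0, 3, 4, 5, 6, 9, 8, 2]=(0 7 9 2)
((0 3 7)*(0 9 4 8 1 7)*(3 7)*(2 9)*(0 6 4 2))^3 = (0 7)(1 4 3 8 6)(2 9) = [7, 4, 9, 8, 3, 5, 1, 0, 6, 2]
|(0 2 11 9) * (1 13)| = |(0 2 11 9)(1 13)| = 4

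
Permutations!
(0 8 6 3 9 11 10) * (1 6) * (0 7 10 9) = (0 8 1 6 3)(7 10)(9 11) = [8, 6, 2, 0, 4, 5, 3, 10, 1, 11, 7, 9]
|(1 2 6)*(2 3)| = 4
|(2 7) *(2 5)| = 3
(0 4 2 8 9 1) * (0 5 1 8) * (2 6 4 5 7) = (0 5 1 7 2)(4 6)(8 9) = [5, 7, 0, 3, 6, 1, 4, 2, 9, 8]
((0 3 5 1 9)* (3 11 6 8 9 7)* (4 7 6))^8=(0 8 1 3 4)(5 7 11 9 6)=[8, 3, 2, 4, 0, 7, 5, 11, 1, 6, 10, 9]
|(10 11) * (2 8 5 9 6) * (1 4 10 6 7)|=|(1 4 10 11 6 2 8 5 9 7)|=10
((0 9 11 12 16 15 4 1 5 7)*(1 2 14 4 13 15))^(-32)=(16)(2 14 4)=[0, 1, 14, 3, 2, 5, 6, 7, 8, 9, 10, 11, 12, 13, 4, 15, 16]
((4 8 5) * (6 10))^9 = [0, 1, 2, 3, 4, 5, 10, 7, 8, 9, 6] = (6 10)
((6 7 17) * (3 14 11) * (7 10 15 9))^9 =(6 9)(7 10)(15 17) =[0, 1, 2, 3, 4, 5, 9, 10, 8, 6, 7, 11, 12, 13, 14, 17, 16, 15]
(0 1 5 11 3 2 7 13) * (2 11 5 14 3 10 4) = (0 1 14 3 11 10 4 2 7 13) = [1, 14, 7, 11, 2, 5, 6, 13, 8, 9, 4, 10, 12, 0, 3]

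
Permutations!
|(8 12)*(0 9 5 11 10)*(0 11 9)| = 2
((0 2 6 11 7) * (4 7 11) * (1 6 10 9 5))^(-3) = (11)(0 6 9)(1 10 7)(2 4 5) = [6, 10, 4, 3, 5, 2, 9, 1, 8, 0, 7, 11]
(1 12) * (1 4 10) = (1 12 4 10) = [0, 12, 2, 3, 10, 5, 6, 7, 8, 9, 1, 11, 4]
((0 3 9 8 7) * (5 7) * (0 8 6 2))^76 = [3, 1, 0, 9, 4, 7, 2, 8, 5, 6] = (0 3 9 6 2)(5 7 8)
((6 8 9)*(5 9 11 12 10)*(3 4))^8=[0, 1, 2, 3, 4, 9, 8, 7, 11, 6, 5, 12, 10]=(5 9 6 8 11 12 10)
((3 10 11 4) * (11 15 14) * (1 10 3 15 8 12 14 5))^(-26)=(1 10 8 12 14 11 4 15 5)=[0, 10, 2, 3, 15, 1, 6, 7, 12, 9, 8, 4, 14, 13, 11, 5]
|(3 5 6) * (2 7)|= |(2 7)(3 5 6)|= 6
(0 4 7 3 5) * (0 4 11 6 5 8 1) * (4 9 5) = (0 11 6 4 7 3 8 1)(5 9) = [11, 0, 2, 8, 7, 9, 4, 3, 1, 5, 10, 6]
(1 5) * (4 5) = (1 4 5) = [0, 4, 2, 3, 5, 1]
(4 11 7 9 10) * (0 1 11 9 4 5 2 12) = [1, 11, 12, 3, 9, 2, 6, 4, 8, 10, 5, 7, 0] = (0 1 11 7 4 9 10 5 2 12)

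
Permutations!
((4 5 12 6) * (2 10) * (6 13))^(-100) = (13) = [0, 1, 2, 3, 4, 5, 6, 7, 8, 9, 10, 11, 12, 13]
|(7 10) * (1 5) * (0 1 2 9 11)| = 6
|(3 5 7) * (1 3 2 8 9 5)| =|(1 3)(2 8 9 5 7)| =10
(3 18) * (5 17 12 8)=(3 18)(5 17 12 8)=[0, 1, 2, 18, 4, 17, 6, 7, 5, 9, 10, 11, 8, 13, 14, 15, 16, 12, 3]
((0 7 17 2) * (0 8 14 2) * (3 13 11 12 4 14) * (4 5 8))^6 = [0, 1, 2, 3, 4, 5, 6, 7, 8, 9, 10, 11, 12, 13, 14, 15, 16, 17] = (17)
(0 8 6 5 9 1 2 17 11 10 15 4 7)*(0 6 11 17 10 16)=(17)(0 8 11 16)(1 2 10 15 4 7 6 5 9)=[8, 2, 10, 3, 7, 9, 5, 6, 11, 1, 15, 16, 12, 13, 14, 4, 0, 17]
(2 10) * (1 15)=(1 15)(2 10)=[0, 15, 10, 3, 4, 5, 6, 7, 8, 9, 2, 11, 12, 13, 14, 1]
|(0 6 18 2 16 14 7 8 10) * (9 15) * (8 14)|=|(0 6 18 2 16 8 10)(7 14)(9 15)|=14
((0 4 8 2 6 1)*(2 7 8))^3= [6, 2, 0, 3, 1, 5, 4, 8, 7]= (0 6 4 1 2)(7 8)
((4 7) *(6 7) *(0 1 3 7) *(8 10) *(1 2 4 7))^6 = [4, 1, 6, 3, 0, 5, 2, 7, 8, 9, 10] = (10)(0 4)(2 6)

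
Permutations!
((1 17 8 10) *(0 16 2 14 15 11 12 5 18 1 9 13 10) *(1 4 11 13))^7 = (0 9 14 8 10 2 17 13 16 1 15)(4 12 18 11 5) = [9, 15, 17, 3, 12, 4, 6, 7, 10, 14, 2, 5, 18, 16, 8, 0, 1, 13, 11]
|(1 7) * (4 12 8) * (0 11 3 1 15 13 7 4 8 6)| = |(0 11 3 1 4 12 6)(7 15 13)| = 21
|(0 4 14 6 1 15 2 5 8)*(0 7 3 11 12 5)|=|(0 4 14 6 1 15 2)(3 11 12 5 8 7)|=42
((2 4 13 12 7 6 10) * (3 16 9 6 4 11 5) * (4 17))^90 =(17)(2 5 16 6)(3 9 10 11) =[0, 1, 5, 9, 4, 16, 2, 7, 8, 10, 11, 3, 12, 13, 14, 15, 6, 17]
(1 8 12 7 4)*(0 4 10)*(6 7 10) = [4, 8, 2, 3, 1, 5, 7, 6, 12, 9, 0, 11, 10] = (0 4 1 8 12 10)(6 7)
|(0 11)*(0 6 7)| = 4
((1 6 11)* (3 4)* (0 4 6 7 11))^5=[4, 11, 2, 6, 3, 5, 0, 1, 8, 9, 10, 7]=(0 4 3 6)(1 11 7)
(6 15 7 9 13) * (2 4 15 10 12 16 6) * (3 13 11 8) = (2 4 15 7 9 11 8 3 13)(6 10 12 16) = [0, 1, 4, 13, 15, 5, 10, 9, 3, 11, 12, 8, 16, 2, 14, 7, 6]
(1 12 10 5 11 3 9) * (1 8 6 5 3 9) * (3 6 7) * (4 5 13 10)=(1 12 4 5 11 9 8 7 3)(6 13 10)=[0, 12, 2, 1, 5, 11, 13, 3, 7, 8, 6, 9, 4, 10]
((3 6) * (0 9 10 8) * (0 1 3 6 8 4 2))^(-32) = (0 4 9 2 10)(1 3 8) = [4, 3, 10, 8, 9, 5, 6, 7, 1, 2, 0]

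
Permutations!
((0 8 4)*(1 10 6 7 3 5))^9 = (1 7)(3 10)(5 6) = [0, 7, 2, 10, 4, 6, 5, 1, 8, 9, 3]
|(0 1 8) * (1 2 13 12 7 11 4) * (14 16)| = |(0 2 13 12 7 11 4 1 8)(14 16)| = 18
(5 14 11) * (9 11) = (5 14 9 11) = [0, 1, 2, 3, 4, 14, 6, 7, 8, 11, 10, 5, 12, 13, 9]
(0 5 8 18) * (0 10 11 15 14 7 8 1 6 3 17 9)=[5, 6, 2, 17, 4, 1, 3, 8, 18, 0, 11, 15, 12, 13, 7, 14, 16, 9, 10]=(0 5 1 6 3 17 9)(7 8 18 10 11 15 14)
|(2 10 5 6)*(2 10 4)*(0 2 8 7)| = |(0 2 4 8 7)(5 6 10)| = 15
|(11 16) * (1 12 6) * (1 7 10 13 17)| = |(1 12 6 7 10 13 17)(11 16)| = 14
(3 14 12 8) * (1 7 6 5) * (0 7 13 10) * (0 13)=[7, 0, 2, 14, 4, 1, 5, 6, 3, 9, 13, 11, 8, 10, 12]=(0 7 6 5 1)(3 14 12 8)(10 13)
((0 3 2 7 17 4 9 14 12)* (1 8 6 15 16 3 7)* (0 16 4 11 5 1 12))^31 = (0 6 17 4 5 14 8 7 15 11 9 1)(2 3 16 12) = [6, 0, 3, 16, 5, 14, 17, 15, 7, 1, 10, 9, 2, 13, 8, 11, 12, 4]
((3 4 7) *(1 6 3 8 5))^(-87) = (1 7 6 8 3 5 4) = [0, 7, 2, 5, 1, 4, 8, 6, 3]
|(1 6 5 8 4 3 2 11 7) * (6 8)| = 14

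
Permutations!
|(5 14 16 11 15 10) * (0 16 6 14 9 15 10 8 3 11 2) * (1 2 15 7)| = |(0 16 15 8 3 11 10 5 9 7 1 2)(6 14)| = 12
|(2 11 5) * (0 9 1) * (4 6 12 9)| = |(0 4 6 12 9 1)(2 11 5)| = 6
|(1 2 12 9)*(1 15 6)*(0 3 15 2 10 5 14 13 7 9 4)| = 14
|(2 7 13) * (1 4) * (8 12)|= 6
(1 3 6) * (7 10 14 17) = [0, 3, 2, 6, 4, 5, 1, 10, 8, 9, 14, 11, 12, 13, 17, 15, 16, 7] = (1 3 6)(7 10 14 17)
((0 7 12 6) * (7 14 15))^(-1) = (0 6 12 7 15 14) = [6, 1, 2, 3, 4, 5, 12, 15, 8, 9, 10, 11, 7, 13, 0, 14]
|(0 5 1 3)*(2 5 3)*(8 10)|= 6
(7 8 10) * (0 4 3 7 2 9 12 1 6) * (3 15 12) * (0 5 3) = (0 4 15 12 1 6 5 3 7 8 10 2 9) = [4, 6, 9, 7, 15, 3, 5, 8, 10, 0, 2, 11, 1, 13, 14, 12]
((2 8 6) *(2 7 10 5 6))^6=(5 7)(6 10)=[0, 1, 2, 3, 4, 7, 10, 5, 8, 9, 6]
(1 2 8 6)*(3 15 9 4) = (1 2 8 6)(3 15 9 4) = [0, 2, 8, 15, 3, 5, 1, 7, 6, 4, 10, 11, 12, 13, 14, 9]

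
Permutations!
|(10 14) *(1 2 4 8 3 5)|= 6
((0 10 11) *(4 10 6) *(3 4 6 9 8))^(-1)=[11, 1, 2, 8, 3, 5, 6, 7, 9, 0, 4, 10]=(0 11 10 4 3 8 9)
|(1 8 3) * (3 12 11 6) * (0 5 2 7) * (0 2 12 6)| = 4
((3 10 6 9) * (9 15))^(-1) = (3 9 15 6 10) = [0, 1, 2, 9, 4, 5, 10, 7, 8, 15, 3, 11, 12, 13, 14, 6]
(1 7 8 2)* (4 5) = (1 7 8 2)(4 5) = [0, 7, 1, 3, 5, 4, 6, 8, 2]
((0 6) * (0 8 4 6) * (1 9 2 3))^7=(1 3 2 9)(4 6 8)=[0, 3, 9, 2, 6, 5, 8, 7, 4, 1]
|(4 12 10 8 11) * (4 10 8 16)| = 6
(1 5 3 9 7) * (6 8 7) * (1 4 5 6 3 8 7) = [0, 6, 2, 9, 5, 8, 7, 4, 1, 3] = (1 6 7 4 5 8)(3 9)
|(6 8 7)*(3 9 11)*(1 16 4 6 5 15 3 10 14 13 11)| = 20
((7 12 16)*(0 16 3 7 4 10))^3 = (0 10 4 16) = [10, 1, 2, 3, 16, 5, 6, 7, 8, 9, 4, 11, 12, 13, 14, 15, 0]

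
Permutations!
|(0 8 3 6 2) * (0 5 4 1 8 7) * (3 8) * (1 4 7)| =7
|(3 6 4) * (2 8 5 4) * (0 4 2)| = |(0 4 3 6)(2 8 5)| = 12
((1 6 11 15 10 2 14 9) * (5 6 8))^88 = (1 14 10 11 5)(2 15 6 8 9) = [0, 14, 15, 3, 4, 1, 8, 7, 9, 2, 11, 5, 12, 13, 10, 6]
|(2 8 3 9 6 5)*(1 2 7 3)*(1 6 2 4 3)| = 9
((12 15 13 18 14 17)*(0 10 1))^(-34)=(0 1 10)(12 13 14)(15 18 17)=[1, 10, 2, 3, 4, 5, 6, 7, 8, 9, 0, 11, 13, 14, 12, 18, 16, 15, 17]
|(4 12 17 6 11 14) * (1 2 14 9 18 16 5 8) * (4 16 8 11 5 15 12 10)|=26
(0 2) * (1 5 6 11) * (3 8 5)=(0 2)(1 3 8 5 6 11)=[2, 3, 0, 8, 4, 6, 11, 7, 5, 9, 10, 1]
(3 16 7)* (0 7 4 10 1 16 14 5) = (0 7 3 14 5)(1 16 4 10) = [7, 16, 2, 14, 10, 0, 6, 3, 8, 9, 1, 11, 12, 13, 5, 15, 4]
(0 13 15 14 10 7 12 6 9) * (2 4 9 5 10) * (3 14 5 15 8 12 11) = [13, 1, 4, 14, 9, 10, 15, 11, 12, 0, 7, 3, 6, 8, 2, 5] = (0 13 8 12 6 15 5 10 7 11 3 14 2 4 9)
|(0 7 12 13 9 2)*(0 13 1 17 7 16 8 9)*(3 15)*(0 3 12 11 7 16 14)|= |(0 14)(1 17 16 8 9 2 13 3 15 12)(7 11)|= 10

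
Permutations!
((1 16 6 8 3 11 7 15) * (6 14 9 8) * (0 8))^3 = (0 11 1 9 3 15 14 8 7 16) = [11, 9, 2, 15, 4, 5, 6, 16, 7, 3, 10, 1, 12, 13, 8, 14, 0]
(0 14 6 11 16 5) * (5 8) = (0 14 6 11 16 8 5) = [14, 1, 2, 3, 4, 0, 11, 7, 5, 9, 10, 16, 12, 13, 6, 15, 8]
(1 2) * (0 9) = (0 9)(1 2) = [9, 2, 1, 3, 4, 5, 6, 7, 8, 0]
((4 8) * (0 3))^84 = [0, 1, 2, 3, 4, 5, 6, 7, 8] = (8)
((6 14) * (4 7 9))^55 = [0, 1, 2, 3, 7, 5, 14, 9, 8, 4, 10, 11, 12, 13, 6] = (4 7 9)(6 14)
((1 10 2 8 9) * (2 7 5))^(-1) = (1 9 8 2 5 7 10) = [0, 9, 5, 3, 4, 7, 6, 10, 2, 8, 1]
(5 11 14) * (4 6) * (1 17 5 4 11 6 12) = (1 17 5 6 11 14 4 12) = [0, 17, 2, 3, 12, 6, 11, 7, 8, 9, 10, 14, 1, 13, 4, 15, 16, 5]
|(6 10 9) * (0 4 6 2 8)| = 7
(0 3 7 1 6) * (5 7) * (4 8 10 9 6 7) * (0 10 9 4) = [3, 7, 2, 5, 8, 0, 10, 1, 9, 6, 4] = (0 3 5)(1 7)(4 8 9 6 10)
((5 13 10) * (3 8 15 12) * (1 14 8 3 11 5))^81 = (15) = [0, 1, 2, 3, 4, 5, 6, 7, 8, 9, 10, 11, 12, 13, 14, 15]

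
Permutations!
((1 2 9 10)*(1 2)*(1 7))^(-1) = (1 7)(2 10 9) = [0, 7, 10, 3, 4, 5, 6, 1, 8, 2, 9]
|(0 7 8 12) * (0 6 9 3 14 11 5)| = 10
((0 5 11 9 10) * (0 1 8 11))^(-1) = (0 5)(1 10 9 11 8) = [5, 10, 2, 3, 4, 0, 6, 7, 1, 11, 9, 8]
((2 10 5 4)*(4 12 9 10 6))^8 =(12)(2 4 6) =[0, 1, 4, 3, 6, 5, 2, 7, 8, 9, 10, 11, 12]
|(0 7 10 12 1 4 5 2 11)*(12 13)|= 10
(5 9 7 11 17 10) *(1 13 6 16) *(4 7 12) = [0, 13, 2, 3, 7, 9, 16, 11, 8, 12, 5, 17, 4, 6, 14, 15, 1, 10] = (1 13 6 16)(4 7 11 17 10 5 9 12)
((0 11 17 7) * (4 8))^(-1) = (0 7 17 11)(4 8) = [7, 1, 2, 3, 8, 5, 6, 17, 4, 9, 10, 0, 12, 13, 14, 15, 16, 11]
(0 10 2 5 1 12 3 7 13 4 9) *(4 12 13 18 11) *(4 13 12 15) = (0 10 2 5 1 12 3 7 18 11 13 15 4 9) = [10, 12, 5, 7, 9, 1, 6, 18, 8, 0, 2, 13, 3, 15, 14, 4, 16, 17, 11]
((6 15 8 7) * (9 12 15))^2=[0, 1, 2, 3, 4, 5, 12, 9, 6, 15, 10, 11, 8, 13, 14, 7]=(6 12 8)(7 9 15)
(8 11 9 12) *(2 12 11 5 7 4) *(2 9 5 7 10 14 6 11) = (2 12 8 7 4 9)(5 10 14 6 11) = [0, 1, 12, 3, 9, 10, 11, 4, 7, 2, 14, 5, 8, 13, 6]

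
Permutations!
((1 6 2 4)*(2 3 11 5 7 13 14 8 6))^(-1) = (1 4 2)(3 6 8 14 13 7 5 11) = [0, 4, 1, 6, 2, 11, 8, 5, 14, 9, 10, 3, 12, 7, 13]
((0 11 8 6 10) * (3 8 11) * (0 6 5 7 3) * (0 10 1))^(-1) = (11)(0 1 6 10)(3 7 5 8) = [1, 6, 2, 7, 4, 8, 10, 5, 3, 9, 0, 11]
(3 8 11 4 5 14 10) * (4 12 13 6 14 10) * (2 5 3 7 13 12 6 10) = [0, 1, 5, 8, 3, 2, 14, 13, 11, 9, 7, 6, 12, 10, 4] = (2 5)(3 8 11 6 14 4)(7 13 10)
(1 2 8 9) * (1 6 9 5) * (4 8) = (1 2 4 8 5)(6 9) = [0, 2, 4, 3, 8, 1, 9, 7, 5, 6]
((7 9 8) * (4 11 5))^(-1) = (4 5 11)(7 8 9) = [0, 1, 2, 3, 5, 11, 6, 8, 9, 7, 10, 4]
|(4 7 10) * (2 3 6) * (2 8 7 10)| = 10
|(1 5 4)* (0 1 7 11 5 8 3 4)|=8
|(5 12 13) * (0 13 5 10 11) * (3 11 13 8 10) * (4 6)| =6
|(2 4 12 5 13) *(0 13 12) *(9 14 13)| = |(0 9 14 13 2 4)(5 12)| = 6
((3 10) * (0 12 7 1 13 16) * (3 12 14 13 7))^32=[0, 1, 2, 12, 4, 5, 6, 7, 8, 9, 3, 11, 10, 13, 14, 15, 16]=(16)(3 12 10)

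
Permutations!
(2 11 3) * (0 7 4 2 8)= [7, 1, 11, 8, 2, 5, 6, 4, 0, 9, 10, 3]= (0 7 4 2 11 3 8)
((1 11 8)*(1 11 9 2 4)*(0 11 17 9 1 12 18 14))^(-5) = (0 2)(4 11)(8 12)(9 14)(17 18) = [2, 1, 0, 3, 11, 5, 6, 7, 12, 14, 10, 4, 8, 13, 9, 15, 16, 18, 17]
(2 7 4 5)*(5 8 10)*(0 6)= (0 6)(2 7 4 8 10 5)= [6, 1, 7, 3, 8, 2, 0, 4, 10, 9, 5]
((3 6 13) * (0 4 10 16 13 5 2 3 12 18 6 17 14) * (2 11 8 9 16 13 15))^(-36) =(0 17 2 16 8 5 18 13 4 14 3 15 9 11 6 12 10) =[17, 1, 16, 15, 14, 18, 12, 7, 5, 11, 0, 6, 10, 4, 3, 9, 8, 2, 13]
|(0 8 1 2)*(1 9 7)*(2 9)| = |(0 8 2)(1 9 7)| = 3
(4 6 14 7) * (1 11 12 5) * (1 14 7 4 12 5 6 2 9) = [0, 11, 9, 3, 2, 14, 7, 12, 8, 1, 10, 5, 6, 13, 4] = (1 11 5 14 4 2 9)(6 7 12)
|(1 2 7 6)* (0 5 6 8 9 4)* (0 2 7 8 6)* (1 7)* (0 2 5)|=10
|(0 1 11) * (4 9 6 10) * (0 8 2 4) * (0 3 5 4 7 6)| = |(0 1 11 8 2 7 6 10 3 5 4 9)| = 12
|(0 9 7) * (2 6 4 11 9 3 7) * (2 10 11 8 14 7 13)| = |(0 3 13 2 6 4 8 14 7)(9 10 11)| = 9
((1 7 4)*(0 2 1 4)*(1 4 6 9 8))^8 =(9) =[0, 1, 2, 3, 4, 5, 6, 7, 8, 9]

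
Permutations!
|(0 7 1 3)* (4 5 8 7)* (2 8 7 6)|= |(0 4 5 7 1 3)(2 8 6)|= 6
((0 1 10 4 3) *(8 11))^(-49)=(0 1 10 4 3)(8 11)=[1, 10, 2, 0, 3, 5, 6, 7, 11, 9, 4, 8]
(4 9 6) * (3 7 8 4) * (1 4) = (1 4 9 6 3 7 8) = [0, 4, 2, 7, 9, 5, 3, 8, 1, 6]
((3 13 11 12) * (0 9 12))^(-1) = [11, 1, 2, 12, 4, 5, 6, 7, 8, 0, 10, 13, 9, 3] = (0 11 13 3 12 9)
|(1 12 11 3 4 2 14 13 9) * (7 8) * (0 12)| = 10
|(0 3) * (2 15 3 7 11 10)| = |(0 7 11 10 2 15 3)| = 7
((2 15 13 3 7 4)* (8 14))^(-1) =(2 4 7 3 13 15)(8 14) =[0, 1, 4, 13, 7, 5, 6, 3, 14, 9, 10, 11, 12, 15, 8, 2]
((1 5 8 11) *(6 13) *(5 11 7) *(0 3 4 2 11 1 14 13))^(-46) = [4, 1, 14, 2, 11, 7, 3, 8, 5, 9, 10, 13, 12, 0, 6] = (0 4 11 13)(2 14 6 3)(5 7 8)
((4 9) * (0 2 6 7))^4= (9)= [0, 1, 2, 3, 4, 5, 6, 7, 8, 9]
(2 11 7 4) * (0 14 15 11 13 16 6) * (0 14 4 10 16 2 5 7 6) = [4, 1, 13, 3, 5, 7, 14, 10, 8, 9, 16, 6, 12, 2, 15, 11, 0] = (0 4 5 7 10 16)(2 13)(6 14 15 11)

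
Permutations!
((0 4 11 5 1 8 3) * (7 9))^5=[8, 11, 2, 1, 3, 4, 6, 9, 5, 7, 10, 0]=(0 8 5 4 3 1 11)(7 9)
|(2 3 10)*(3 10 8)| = 2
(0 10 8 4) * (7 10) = (0 7 10 8 4) = [7, 1, 2, 3, 0, 5, 6, 10, 4, 9, 8]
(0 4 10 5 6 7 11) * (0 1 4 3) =(0 3)(1 4 10 5 6 7 11) =[3, 4, 2, 0, 10, 6, 7, 11, 8, 9, 5, 1]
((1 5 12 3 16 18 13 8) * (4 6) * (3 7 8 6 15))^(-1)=[0, 8, 2, 15, 6, 1, 13, 12, 7, 9, 10, 11, 5, 18, 14, 4, 3, 17, 16]=(1 8 7 12 5)(3 15 4 6 13 18 16)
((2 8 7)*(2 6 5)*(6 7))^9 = (2 8 6 5) = [0, 1, 8, 3, 4, 2, 5, 7, 6]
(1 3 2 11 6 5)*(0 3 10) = (0 3 2 11 6 5 1 10) = [3, 10, 11, 2, 4, 1, 5, 7, 8, 9, 0, 6]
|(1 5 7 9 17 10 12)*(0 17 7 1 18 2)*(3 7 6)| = |(0 17 10 12 18 2)(1 5)(3 7 9 6)| = 12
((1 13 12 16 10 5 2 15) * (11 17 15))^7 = (1 11 10 13 17 5 12 15 2 16) = [0, 11, 16, 3, 4, 12, 6, 7, 8, 9, 13, 10, 15, 17, 14, 2, 1, 5]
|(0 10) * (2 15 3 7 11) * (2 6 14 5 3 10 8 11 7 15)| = |(0 8 11 6 14 5 3 15 10)| = 9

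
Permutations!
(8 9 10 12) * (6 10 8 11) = (6 10 12 11)(8 9) = [0, 1, 2, 3, 4, 5, 10, 7, 9, 8, 12, 6, 11]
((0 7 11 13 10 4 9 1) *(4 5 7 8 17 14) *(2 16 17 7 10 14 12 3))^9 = (2 3 12 17 16)(5 10) = [0, 1, 3, 12, 4, 10, 6, 7, 8, 9, 5, 11, 17, 13, 14, 15, 2, 16]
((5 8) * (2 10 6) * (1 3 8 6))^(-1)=[0, 10, 6, 1, 4, 8, 5, 7, 3, 9, 2]=(1 10 2 6 5 8 3)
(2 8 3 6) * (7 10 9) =(2 8 3 6)(7 10 9) =[0, 1, 8, 6, 4, 5, 2, 10, 3, 7, 9]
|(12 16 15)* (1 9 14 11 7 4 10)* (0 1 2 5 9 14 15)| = 13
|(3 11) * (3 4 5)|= 4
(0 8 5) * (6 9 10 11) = (0 8 5)(6 9 10 11) = [8, 1, 2, 3, 4, 0, 9, 7, 5, 10, 11, 6]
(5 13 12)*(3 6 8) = [0, 1, 2, 6, 4, 13, 8, 7, 3, 9, 10, 11, 5, 12] = (3 6 8)(5 13 12)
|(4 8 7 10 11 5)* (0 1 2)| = 6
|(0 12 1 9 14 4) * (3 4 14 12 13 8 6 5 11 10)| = 9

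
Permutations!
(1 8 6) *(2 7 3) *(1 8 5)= [0, 5, 7, 2, 4, 1, 8, 3, 6]= (1 5)(2 7 3)(6 8)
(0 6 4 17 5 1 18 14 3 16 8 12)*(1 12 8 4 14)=(0 6 14 3 16 4 17 5 12)(1 18)=[6, 18, 2, 16, 17, 12, 14, 7, 8, 9, 10, 11, 0, 13, 3, 15, 4, 5, 1]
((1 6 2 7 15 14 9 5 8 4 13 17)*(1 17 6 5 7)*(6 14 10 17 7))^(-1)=(1 2 6 9 14 13 4 8 5)(7 17 10 15)=[0, 2, 6, 3, 8, 1, 9, 17, 5, 14, 15, 11, 12, 4, 13, 7, 16, 10]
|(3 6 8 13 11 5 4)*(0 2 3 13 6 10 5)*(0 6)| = |(0 2 3 10 5 4 13 11 6 8)| = 10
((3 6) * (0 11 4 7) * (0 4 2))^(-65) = [11, 1, 0, 6, 7, 5, 3, 4, 8, 9, 10, 2] = (0 11 2)(3 6)(4 7)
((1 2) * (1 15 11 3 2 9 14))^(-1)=(1 14 9)(2 3 11 15)=[0, 14, 3, 11, 4, 5, 6, 7, 8, 1, 10, 15, 12, 13, 9, 2]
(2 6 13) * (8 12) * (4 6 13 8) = (2 13)(4 6 8 12) = [0, 1, 13, 3, 6, 5, 8, 7, 12, 9, 10, 11, 4, 2]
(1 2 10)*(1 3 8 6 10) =(1 2)(3 8 6 10) =[0, 2, 1, 8, 4, 5, 10, 7, 6, 9, 3]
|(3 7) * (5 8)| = 2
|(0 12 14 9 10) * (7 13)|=10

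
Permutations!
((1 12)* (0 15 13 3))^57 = (0 15 13 3)(1 12) = [15, 12, 2, 0, 4, 5, 6, 7, 8, 9, 10, 11, 1, 3, 14, 13]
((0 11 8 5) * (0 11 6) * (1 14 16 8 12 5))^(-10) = (1 16)(5 12 11)(8 14) = [0, 16, 2, 3, 4, 12, 6, 7, 14, 9, 10, 5, 11, 13, 8, 15, 1]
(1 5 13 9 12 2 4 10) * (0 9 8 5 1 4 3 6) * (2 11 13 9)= (0 2 3 6)(4 10)(5 9 12 11 13 8)= [2, 1, 3, 6, 10, 9, 0, 7, 5, 12, 4, 13, 11, 8]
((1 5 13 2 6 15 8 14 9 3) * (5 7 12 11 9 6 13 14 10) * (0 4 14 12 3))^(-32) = [4, 7, 2, 1, 14, 12, 15, 3, 10, 0, 5, 9, 11, 13, 6, 8] = (0 4 14 6 15 8 10 5 12 11 9)(1 7 3)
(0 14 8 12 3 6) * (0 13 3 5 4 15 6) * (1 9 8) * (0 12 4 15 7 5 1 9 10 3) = (0 14 9 8 4 7 5 15 6 13)(1 10 3 12) = [14, 10, 2, 12, 7, 15, 13, 5, 4, 8, 3, 11, 1, 0, 9, 6]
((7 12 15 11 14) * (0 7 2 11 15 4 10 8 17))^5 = (0 8 4 7 17 10 12)(2 14 11) = [8, 1, 14, 3, 7, 5, 6, 17, 4, 9, 12, 2, 0, 13, 11, 15, 16, 10]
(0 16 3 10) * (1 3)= (0 16 1 3 10)= [16, 3, 2, 10, 4, 5, 6, 7, 8, 9, 0, 11, 12, 13, 14, 15, 1]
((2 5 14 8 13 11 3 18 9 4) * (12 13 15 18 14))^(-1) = (2 4 9 18 15 8 14 3 11 13 12 5) = [0, 1, 4, 11, 9, 2, 6, 7, 14, 18, 10, 13, 5, 12, 3, 8, 16, 17, 15]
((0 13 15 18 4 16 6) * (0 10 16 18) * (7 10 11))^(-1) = [15, 1, 2, 3, 18, 5, 16, 11, 8, 9, 7, 6, 12, 0, 14, 13, 10, 17, 4] = (0 15 13)(4 18)(6 16 10 7 11)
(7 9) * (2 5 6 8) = (2 5 6 8)(7 9) = [0, 1, 5, 3, 4, 6, 8, 9, 2, 7]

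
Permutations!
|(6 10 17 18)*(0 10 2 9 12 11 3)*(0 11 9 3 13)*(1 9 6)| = 12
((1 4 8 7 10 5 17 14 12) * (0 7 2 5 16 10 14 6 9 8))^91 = (0 7 14 12 1 4)(2 5 17 6 9 8)(10 16) = [7, 4, 5, 3, 0, 17, 9, 14, 2, 8, 16, 11, 1, 13, 12, 15, 10, 6]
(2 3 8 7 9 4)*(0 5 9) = (0 5 9 4 2 3 8 7) = [5, 1, 3, 8, 2, 9, 6, 0, 7, 4]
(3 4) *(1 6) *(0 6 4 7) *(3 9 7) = (0 6 1 4 9 7) = [6, 4, 2, 3, 9, 5, 1, 0, 8, 7]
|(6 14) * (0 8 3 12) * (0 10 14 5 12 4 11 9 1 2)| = 40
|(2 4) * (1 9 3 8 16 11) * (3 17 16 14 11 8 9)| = 8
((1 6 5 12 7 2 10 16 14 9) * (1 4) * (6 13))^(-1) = (1 4 9 14 16 10 2 7 12 5 6 13) = [0, 4, 7, 3, 9, 6, 13, 12, 8, 14, 2, 11, 5, 1, 16, 15, 10]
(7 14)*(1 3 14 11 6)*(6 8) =[0, 3, 2, 14, 4, 5, 1, 11, 6, 9, 10, 8, 12, 13, 7] =(1 3 14 7 11 8 6)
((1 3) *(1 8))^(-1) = (1 8 3) = [0, 8, 2, 1, 4, 5, 6, 7, 3]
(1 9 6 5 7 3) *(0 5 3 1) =(0 5 7 1 9 6 3) =[5, 9, 2, 0, 4, 7, 3, 1, 8, 6]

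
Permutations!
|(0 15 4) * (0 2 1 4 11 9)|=|(0 15 11 9)(1 4 2)|=12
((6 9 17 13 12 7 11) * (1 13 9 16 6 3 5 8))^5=(1 3 12 8 11 13 5 7)(6 16)(9 17)=[0, 3, 2, 12, 4, 7, 16, 1, 11, 17, 10, 13, 8, 5, 14, 15, 6, 9]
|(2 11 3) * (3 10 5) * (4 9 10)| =|(2 11 4 9 10 5 3)| =7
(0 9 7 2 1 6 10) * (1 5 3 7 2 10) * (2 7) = (0 9 7 10)(1 6)(2 5 3) = [9, 6, 5, 2, 4, 3, 1, 10, 8, 7, 0]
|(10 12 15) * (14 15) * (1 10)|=|(1 10 12 14 15)|=5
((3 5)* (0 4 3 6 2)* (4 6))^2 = (0 2 6)(3 4 5) = [2, 1, 6, 4, 5, 3, 0]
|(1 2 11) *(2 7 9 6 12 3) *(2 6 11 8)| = |(1 7 9 11)(2 8)(3 6 12)| = 12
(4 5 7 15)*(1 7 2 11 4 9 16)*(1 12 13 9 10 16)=(1 7 15 10 16 12 13 9)(2 11 4 5)=[0, 7, 11, 3, 5, 2, 6, 15, 8, 1, 16, 4, 13, 9, 14, 10, 12]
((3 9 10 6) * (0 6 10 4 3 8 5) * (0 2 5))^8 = [8, 1, 2, 4, 9, 5, 0, 7, 6, 3, 10] = (10)(0 8 6)(3 4 9)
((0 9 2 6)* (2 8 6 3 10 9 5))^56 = (10) = [0, 1, 2, 3, 4, 5, 6, 7, 8, 9, 10]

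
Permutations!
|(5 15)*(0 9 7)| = |(0 9 7)(5 15)| = 6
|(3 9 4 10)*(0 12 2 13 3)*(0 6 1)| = 10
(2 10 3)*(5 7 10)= (2 5 7 10 3)= [0, 1, 5, 2, 4, 7, 6, 10, 8, 9, 3]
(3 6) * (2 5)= (2 5)(3 6)= [0, 1, 5, 6, 4, 2, 3]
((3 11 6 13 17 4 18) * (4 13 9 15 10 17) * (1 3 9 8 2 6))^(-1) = (1 11 3)(2 8 6)(4 13 17 10 15 9 18) = [0, 11, 8, 1, 13, 5, 2, 7, 6, 18, 15, 3, 12, 17, 14, 9, 16, 10, 4]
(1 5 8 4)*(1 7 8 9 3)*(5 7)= (1 7 8 4 5 9 3)= [0, 7, 2, 1, 5, 9, 6, 8, 4, 3]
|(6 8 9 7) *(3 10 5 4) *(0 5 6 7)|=8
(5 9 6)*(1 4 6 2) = (1 4 6 5 9 2) = [0, 4, 1, 3, 6, 9, 5, 7, 8, 2]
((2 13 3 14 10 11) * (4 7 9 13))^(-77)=(2 13 11 9 10 7 14 4 3)=[0, 1, 13, 2, 3, 5, 6, 14, 8, 10, 7, 9, 12, 11, 4]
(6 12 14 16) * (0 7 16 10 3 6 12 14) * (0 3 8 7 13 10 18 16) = (0 13 10 8 7)(3 6 14 18 16 12) = [13, 1, 2, 6, 4, 5, 14, 0, 7, 9, 8, 11, 3, 10, 18, 15, 12, 17, 16]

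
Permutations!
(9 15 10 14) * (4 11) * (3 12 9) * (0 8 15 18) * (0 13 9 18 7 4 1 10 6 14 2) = (0 8 15 6 14 3 12 18 13 9 7 4 11 1 10 2) = [8, 10, 0, 12, 11, 5, 14, 4, 15, 7, 2, 1, 18, 9, 3, 6, 16, 17, 13]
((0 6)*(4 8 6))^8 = (8) = [0, 1, 2, 3, 4, 5, 6, 7, 8]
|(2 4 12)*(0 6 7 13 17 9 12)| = 9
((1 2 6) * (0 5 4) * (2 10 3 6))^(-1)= [4, 6, 2, 10, 5, 0, 3, 7, 8, 9, 1]= (0 4 5)(1 6 3 10)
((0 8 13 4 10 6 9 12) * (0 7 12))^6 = [9, 1, 2, 3, 13, 5, 10, 7, 0, 6, 4, 11, 12, 8] = (0 9 6 10 4 13 8)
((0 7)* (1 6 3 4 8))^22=[0, 3, 2, 8, 1, 5, 4, 7, 6]=(1 3 8 6 4)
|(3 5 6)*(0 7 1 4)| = 12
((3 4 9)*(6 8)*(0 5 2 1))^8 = (3 9 4) = [0, 1, 2, 9, 3, 5, 6, 7, 8, 4]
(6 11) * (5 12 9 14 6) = (5 12 9 14 6 11) = [0, 1, 2, 3, 4, 12, 11, 7, 8, 14, 10, 5, 9, 13, 6]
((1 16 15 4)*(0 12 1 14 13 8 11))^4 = (0 15 8 1 14)(4 11 16 13 12) = [15, 14, 2, 3, 11, 5, 6, 7, 1, 9, 10, 16, 4, 12, 0, 8, 13]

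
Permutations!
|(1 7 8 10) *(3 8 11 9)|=|(1 7 11 9 3 8 10)|=7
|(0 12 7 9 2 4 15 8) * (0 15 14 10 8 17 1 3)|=13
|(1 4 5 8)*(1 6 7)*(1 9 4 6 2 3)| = 9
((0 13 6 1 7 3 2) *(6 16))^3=(0 6 3 13 1 2 16 7)=[6, 2, 16, 13, 4, 5, 3, 0, 8, 9, 10, 11, 12, 1, 14, 15, 7]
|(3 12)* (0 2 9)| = 6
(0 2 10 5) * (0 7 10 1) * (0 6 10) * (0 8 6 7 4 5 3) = (0 2 1 7 8 6 10 3)(4 5) = [2, 7, 1, 0, 5, 4, 10, 8, 6, 9, 3]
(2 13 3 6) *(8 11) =(2 13 3 6)(8 11) =[0, 1, 13, 6, 4, 5, 2, 7, 11, 9, 10, 8, 12, 3]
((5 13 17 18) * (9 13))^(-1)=(5 18 17 13 9)=[0, 1, 2, 3, 4, 18, 6, 7, 8, 5, 10, 11, 12, 9, 14, 15, 16, 13, 17]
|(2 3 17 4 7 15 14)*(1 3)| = |(1 3 17 4 7 15 14 2)| = 8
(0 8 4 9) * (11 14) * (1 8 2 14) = (0 2 14 11 1 8 4 9) = [2, 8, 14, 3, 9, 5, 6, 7, 4, 0, 10, 1, 12, 13, 11]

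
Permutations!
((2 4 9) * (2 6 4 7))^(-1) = (2 7)(4 6 9) = [0, 1, 7, 3, 6, 5, 9, 2, 8, 4]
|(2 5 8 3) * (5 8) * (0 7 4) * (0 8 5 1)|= |(0 7 4 8 3 2 5 1)|= 8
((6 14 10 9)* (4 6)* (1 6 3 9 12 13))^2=[0, 14, 2, 4, 9, 5, 10, 7, 8, 3, 13, 11, 1, 6, 12]=(1 14 12)(3 4 9)(6 10 13)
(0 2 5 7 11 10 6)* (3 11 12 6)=[2, 1, 5, 11, 4, 7, 0, 12, 8, 9, 3, 10, 6]=(0 2 5 7 12 6)(3 11 10)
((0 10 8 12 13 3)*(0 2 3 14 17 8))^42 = (8 13 17 12 14) = [0, 1, 2, 3, 4, 5, 6, 7, 13, 9, 10, 11, 14, 17, 8, 15, 16, 12]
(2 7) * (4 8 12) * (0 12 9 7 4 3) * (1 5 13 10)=[12, 5, 4, 0, 8, 13, 6, 2, 9, 7, 1, 11, 3, 10]=(0 12 3)(1 5 13 10)(2 4 8 9 7)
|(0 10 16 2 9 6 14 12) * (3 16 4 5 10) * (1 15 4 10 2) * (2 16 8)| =40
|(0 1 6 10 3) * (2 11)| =10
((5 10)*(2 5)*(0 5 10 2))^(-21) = (0 10 2 5) = [10, 1, 5, 3, 4, 0, 6, 7, 8, 9, 2]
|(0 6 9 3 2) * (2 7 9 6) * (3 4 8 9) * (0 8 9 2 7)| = |(0 7 3)(2 8)(4 9)| = 6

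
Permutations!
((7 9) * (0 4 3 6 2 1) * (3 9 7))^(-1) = [1, 2, 6, 9, 0, 5, 3, 7, 8, 4] = (0 1 2 6 3 9 4)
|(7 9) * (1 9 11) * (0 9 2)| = |(0 9 7 11 1 2)| = 6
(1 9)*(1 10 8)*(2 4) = (1 9 10 8)(2 4) = [0, 9, 4, 3, 2, 5, 6, 7, 1, 10, 8]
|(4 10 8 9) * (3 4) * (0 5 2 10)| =|(0 5 2 10 8 9 3 4)| =8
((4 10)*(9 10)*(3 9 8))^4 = [0, 1, 2, 8, 10, 5, 6, 7, 4, 3, 9] = (3 8 4 10 9)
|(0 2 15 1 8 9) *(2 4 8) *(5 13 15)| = 20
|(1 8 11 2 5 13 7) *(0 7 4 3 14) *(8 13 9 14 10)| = 13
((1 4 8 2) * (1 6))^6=(1 4 8 2 6)=[0, 4, 6, 3, 8, 5, 1, 7, 2]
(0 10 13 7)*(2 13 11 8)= [10, 1, 13, 3, 4, 5, 6, 0, 2, 9, 11, 8, 12, 7]= (0 10 11 8 2 13 7)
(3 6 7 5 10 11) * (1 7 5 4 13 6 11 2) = (1 7 4 13 6 5 10 2)(3 11) = [0, 7, 1, 11, 13, 10, 5, 4, 8, 9, 2, 3, 12, 6]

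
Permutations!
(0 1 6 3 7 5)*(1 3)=(0 3 7 5)(1 6)=[3, 6, 2, 7, 4, 0, 1, 5]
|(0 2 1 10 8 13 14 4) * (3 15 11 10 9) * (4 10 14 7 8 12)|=33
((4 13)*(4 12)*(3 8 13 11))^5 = (3 11 4 12 13 8) = [0, 1, 2, 11, 12, 5, 6, 7, 3, 9, 10, 4, 13, 8]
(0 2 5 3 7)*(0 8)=(0 2 5 3 7 8)=[2, 1, 5, 7, 4, 3, 6, 8, 0]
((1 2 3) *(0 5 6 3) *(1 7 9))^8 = (9) = [0, 1, 2, 3, 4, 5, 6, 7, 8, 9]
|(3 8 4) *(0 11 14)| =|(0 11 14)(3 8 4)| =3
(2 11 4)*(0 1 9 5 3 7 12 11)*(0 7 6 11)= [1, 9, 7, 6, 2, 3, 11, 12, 8, 5, 10, 4, 0]= (0 1 9 5 3 6 11 4 2 7 12)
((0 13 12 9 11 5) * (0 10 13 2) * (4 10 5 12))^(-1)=[2, 1, 0, 3, 13, 5, 6, 7, 8, 12, 4, 9, 11, 10]=(0 2)(4 13 10)(9 12 11)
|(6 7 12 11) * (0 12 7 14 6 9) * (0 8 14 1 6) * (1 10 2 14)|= 10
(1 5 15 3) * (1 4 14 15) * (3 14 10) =(1 5)(3 4 10)(14 15) =[0, 5, 2, 4, 10, 1, 6, 7, 8, 9, 3, 11, 12, 13, 15, 14]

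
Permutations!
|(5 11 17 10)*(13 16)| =|(5 11 17 10)(13 16)| =4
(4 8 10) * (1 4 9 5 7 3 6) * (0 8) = (0 8 10 9 5 7 3 6 1 4) = [8, 4, 2, 6, 0, 7, 1, 3, 10, 5, 9]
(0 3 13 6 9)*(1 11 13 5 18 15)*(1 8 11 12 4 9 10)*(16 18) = [3, 12, 2, 5, 9, 16, 10, 7, 11, 0, 1, 13, 4, 6, 14, 8, 18, 17, 15] = (0 3 5 16 18 15 8 11 13 6 10 1 12 4 9)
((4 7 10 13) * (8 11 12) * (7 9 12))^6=(4 10 11 12)(7 8 9 13)=[0, 1, 2, 3, 10, 5, 6, 8, 9, 13, 11, 12, 4, 7]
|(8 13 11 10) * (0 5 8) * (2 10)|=|(0 5 8 13 11 2 10)|=7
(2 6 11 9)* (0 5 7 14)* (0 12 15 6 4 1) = (0 5 7 14 12 15 6 11 9 2 4 1) = [5, 0, 4, 3, 1, 7, 11, 14, 8, 2, 10, 9, 15, 13, 12, 6]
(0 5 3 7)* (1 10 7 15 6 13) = (0 5 3 15 6 13 1 10 7) = [5, 10, 2, 15, 4, 3, 13, 0, 8, 9, 7, 11, 12, 1, 14, 6]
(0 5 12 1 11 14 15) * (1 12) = (0 5 1 11 14 15) = [5, 11, 2, 3, 4, 1, 6, 7, 8, 9, 10, 14, 12, 13, 15, 0]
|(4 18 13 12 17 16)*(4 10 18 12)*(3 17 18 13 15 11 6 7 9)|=13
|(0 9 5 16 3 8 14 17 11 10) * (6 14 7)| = 12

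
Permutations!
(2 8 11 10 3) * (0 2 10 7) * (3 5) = (0 2 8 11 7)(3 10 5) = [2, 1, 8, 10, 4, 3, 6, 0, 11, 9, 5, 7]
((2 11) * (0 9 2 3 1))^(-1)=[1, 3, 9, 11, 4, 5, 6, 7, 8, 0, 10, 2]=(0 1 3 11 2 9)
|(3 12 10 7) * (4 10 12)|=|(12)(3 4 10 7)|=4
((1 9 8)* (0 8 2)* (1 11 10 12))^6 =[9, 10, 1, 3, 4, 5, 6, 7, 2, 12, 8, 0, 11] =(0 9 12 11)(1 10 8 2)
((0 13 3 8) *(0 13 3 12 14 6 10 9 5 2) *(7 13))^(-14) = [5, 1, 9, 2, 4, 10, 12, 3, 0, 6, 14, 11, 7, 8, 13] = (0 5 10 14 13 8)(2 9 6 12 7 3)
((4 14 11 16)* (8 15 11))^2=(4 8 11)(14 15 16)=[0, 1, 2, 3, 8, 5, 6, 7, 11, 9, 10, 4, 12, 13, 15, 16, 14]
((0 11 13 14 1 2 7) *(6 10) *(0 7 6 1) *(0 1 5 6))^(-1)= (0 2 1 14 13 11)(5 10 6)= [2, 14, 1, 3, 4, 10, 5, 7, 8, 9, 6, 0, 12, 11, 13]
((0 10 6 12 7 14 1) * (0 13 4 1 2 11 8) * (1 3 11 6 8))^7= (0 10 8)(1 4 11 13 3)(2 12 14 6 7)= [10, 4, 12, 1, 11, 5, 7, 2, 0, 9, 8, 13, 14, 3, 6]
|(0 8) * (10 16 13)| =|(0 8)(10 16 13)| =6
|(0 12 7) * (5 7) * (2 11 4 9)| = |(0 12 5 7)(2 11 4 9)| = 4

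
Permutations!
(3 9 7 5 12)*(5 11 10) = (3 9 7 11 10 5 12) = [0, 1, 2, 9, 4, 12, 6, 11, 8, 7, 5, 10, 3]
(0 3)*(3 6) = [6, 1, 2, 0, 4, 5, 3] = (0 6 3)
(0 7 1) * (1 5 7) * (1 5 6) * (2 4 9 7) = (0 5 2 4 9 7 6 1) = [5, 0, 4, 3, 9, 2, 1, 6, 8, 7]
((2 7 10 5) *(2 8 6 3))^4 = (2 8 7 6 10 3 5) = [0, 1, 8, 5, 4, 2, 10, 6, 7, 9, 3]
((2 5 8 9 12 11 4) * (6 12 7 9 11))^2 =(12)(2 8 4 5 11) =[0, 1, 8, 3, 5, 11, 6, 7, 4, 9, 10, 2, 12]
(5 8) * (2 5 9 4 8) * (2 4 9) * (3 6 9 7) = (2 5 4 8)(3 6 9 7) = [0, 1, 5, 6, 8, 4, 9, 3, 2, 7]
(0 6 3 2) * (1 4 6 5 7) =(0 5 7 1 4 6 3 2) =[5, 4, 0, 2, 6, 7, 3, 1]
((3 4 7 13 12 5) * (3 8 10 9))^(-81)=(13)=[0, 1, 2, 3, 4, 5, 6, 7, 8, 9, 10, 11, 12, 13]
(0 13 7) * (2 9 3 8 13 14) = [14, 1, 9, 8, 4, 5, 6, 0, 13, 3, 10, 11, 12, 7, 2] = (0 14 2 9 3 8 13 7)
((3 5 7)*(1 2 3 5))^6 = [0, 1, 2, 3, 4, 5, 6, 7] = (7)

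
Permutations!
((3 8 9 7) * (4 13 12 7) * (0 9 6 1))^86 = (0 3 4 6 12)(1 7 9 8 13) = [3, 7, 2, 4, 6, 5, 12, 9, 13, 8, 10, 11, 0, 1]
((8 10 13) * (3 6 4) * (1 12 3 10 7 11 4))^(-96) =(13) =[0, 1, 2, 3, 4, 5, 6, 7, 8, 9, 10, 11, 12, 13]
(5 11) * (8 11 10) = [0, 1, 2, 3, 4, 10, 6, 7, 11, 9, 8, 5] = (5 10 8 11)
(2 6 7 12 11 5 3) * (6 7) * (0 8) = (0 8)(2 7 12 11 5 3) = [8, 1, 7, 2, 4, 3, 6, 12, 0, 9, 10, 5, 11]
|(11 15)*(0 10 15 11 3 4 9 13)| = 7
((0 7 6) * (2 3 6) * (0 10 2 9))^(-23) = [7, 1, 3, 6, 4, 5, 10, 9, 8, 0, 2] = (0 7 9)(2 3 6 10)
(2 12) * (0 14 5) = [14, 1, 12, 3, 4, 0, 6, 7, 8, 9, 10, 11, 2, 13, 5] = (0 14 5)(2 12)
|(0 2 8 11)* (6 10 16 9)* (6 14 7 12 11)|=|(0 2 8 6 10 16 9 14 7 12 11)|=11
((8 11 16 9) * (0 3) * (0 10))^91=[3, 1, 2, 10, 4, 5, 6, 7, 9, 16, 0, 8, 12, 13, 14, 15, 11]=(0 3 10)(8 9 16 11)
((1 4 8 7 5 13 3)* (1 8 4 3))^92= (1 8 5)(3 7 13)= [0, 8, 2, 7, 4, 1, 6, 13, 5, 9, 10, 11, 12, 3]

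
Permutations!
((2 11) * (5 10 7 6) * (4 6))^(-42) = [0, 1, 2, 3, 10, 4, 7, 5, 8, 9, 6, 11] = (11)(4 10 6 7 5)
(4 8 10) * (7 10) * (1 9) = (1 9)(4 8 7 10) = [0, 9, 2, 3, 8, 5, 6, 10, 7, 1, 4]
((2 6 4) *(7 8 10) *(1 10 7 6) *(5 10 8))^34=(1 7 10 4)(2 8 5 6)=[0, 7, 8, 3, 1, 6, 2, 10, 5, 9, 4]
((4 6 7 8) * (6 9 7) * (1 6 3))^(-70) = (1 3 6)(4 7)(8 9) = [0, 3, 2, 6, 7, 5, 1, 4, 9, 8]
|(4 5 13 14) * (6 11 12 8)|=4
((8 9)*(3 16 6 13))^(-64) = (16) = [0, 1, 2, 3, 4, 5, 6, 7, 8, 9, 10, 11, 12, 13, 14, 15, 16]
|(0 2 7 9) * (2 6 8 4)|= 7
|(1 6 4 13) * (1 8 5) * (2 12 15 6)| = |(1 2 12 15 6 4 13 8 5)| = 9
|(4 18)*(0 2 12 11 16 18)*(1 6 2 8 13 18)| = 30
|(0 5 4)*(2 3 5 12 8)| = |(0 12 8 2 3 5 4)| = 7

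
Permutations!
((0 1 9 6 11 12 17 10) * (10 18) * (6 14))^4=[6, 11, 2, 3, 4, 5, 18, 7, 8, 12, 14, 10, 0, 13, 17, 15, 16, 1, 9]=(0 6 18 9 12)(1 11 10 14 17)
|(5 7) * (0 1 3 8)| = |(0 1 3 8)(5 7)| = 4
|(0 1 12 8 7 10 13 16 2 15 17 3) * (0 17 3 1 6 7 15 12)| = |(0 6 7 10 13 16 2 12 8 15 3 17 1)| = 13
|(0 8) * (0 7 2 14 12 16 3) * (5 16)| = 9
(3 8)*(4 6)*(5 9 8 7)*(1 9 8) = (1 9)(3 7 5 8)(4 6) = [0, 9, 2, 7, 6, 8, 4, 5, 3, 1]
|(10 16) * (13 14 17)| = |(10 16)(13 14 17)| = 6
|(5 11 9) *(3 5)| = 4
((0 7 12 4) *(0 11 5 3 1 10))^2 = (0 12 11 3 10 7 4 5 1) = [12, 0, 2, 10, 5, 1, 6, 4, 8, 9, 7, 3, 11]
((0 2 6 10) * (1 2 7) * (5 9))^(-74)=(0 6 1)(2 7 10)=[6, 0, 7, 3, 4, 5, 1, 10, 8, 9, 2]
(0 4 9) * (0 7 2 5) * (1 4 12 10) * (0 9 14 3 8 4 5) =(0 12 10 1 5 9 7 2)(3 8 4 14) =[12, 5, 0, 8, 14, 9, 6, 2, 4, 7, 1, 11, 10, 13, 3]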